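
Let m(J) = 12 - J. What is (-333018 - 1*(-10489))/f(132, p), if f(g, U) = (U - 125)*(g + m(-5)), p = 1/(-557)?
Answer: 179648653/10374274 ≈ 17.317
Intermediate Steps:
p = -1/557 ≈ -0.0017953
f(g, U) = (-125 + U)*(17 + g) (f(g, U) = (U - 125)*(g + (12 - 1*(-5))) = (-125 + U)*(g + (12 + 5)) = (-125 + U)*(g + 17) = (-125 + U)*(17 + g))
(-333018 - 1*(-10489))/f(132, p) = (-333018 - 1*(-10489))/(-2125 - 125*132 + 17*(-1/557) - 1/557*132) = (-333018 + 10489)/(-2125 - 16500 - 17/557 - 132/557) = -322529/(-10374274/557) = -322529*(-557/10374274) = 179648653/10374274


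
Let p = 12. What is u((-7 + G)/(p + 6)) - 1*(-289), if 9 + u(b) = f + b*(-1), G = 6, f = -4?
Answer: 4969/18 ≈ 276.06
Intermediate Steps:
u(b) = -13 - b (u(b) = -9 + (-4 + b*(-1)) = -9 + (-4 - b) = -13 - b)
u((-7 + G)/(p + 6)) - 1*(-289) = (-13 - (-7 + 6)/(12 + 6)) - 1*(-289) = (-13 - (-1)/18) + 289 = (-13 - 1*(-1/18)) + 289 = (-13 + 1/18) + 289 = -233/18 + 289 = 4969/18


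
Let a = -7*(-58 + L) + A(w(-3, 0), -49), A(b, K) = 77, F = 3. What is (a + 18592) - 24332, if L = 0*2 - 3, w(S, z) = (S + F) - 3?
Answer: -5236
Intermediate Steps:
w(S, z) = S (w(S, z) = (S + 3) - 3 = (3 + S) - 3 = S)
L = -3 (L = 0 - 3 = -3)
a = 504 (a = -7*(-58 - 3) + 77 = -7*(-61) + 77 = 427 + 77 = 504)
(a + 18592) - 24332 = (504 + 18592) - 24332 = 19096 - 24332 = -5236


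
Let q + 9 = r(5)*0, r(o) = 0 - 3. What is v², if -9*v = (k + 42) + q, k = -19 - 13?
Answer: 1/81 ≈ 0.012346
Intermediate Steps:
r(o) = -3
k = -32
q = -9 (q = -9 - 3*0 = -9 + 0 = -9)
v = -⅑ (v = -((-32 + 42) - 9)/9 = -(10 - 9)/9 = -⅑*1 = -⅑ ≈ -0.11111)
v² = (-⅑)² = 1/81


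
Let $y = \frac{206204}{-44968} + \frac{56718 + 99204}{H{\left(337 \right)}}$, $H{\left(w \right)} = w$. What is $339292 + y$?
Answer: $\frac{1287161566205}{3788554} \approx 3.3975 \cdot 10^{5}$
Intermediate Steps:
$y = \frac{1735502437}{3788554}$ ($y = \frac{206204}{-44968} + \frac{56718 + 99204}{337} = 206204 \left(- \frac{1}{44968}\right) + 155922 \cdot \frac{1}{337} = - \frac{51551}{11242} + \frac{155922}{337} = \frac{1735502437}{3788554} \approx 458.09$)
$339292 + y = 339292 + \frac{1735502437}{3788554} = \frac{1287161566205}{3788554}$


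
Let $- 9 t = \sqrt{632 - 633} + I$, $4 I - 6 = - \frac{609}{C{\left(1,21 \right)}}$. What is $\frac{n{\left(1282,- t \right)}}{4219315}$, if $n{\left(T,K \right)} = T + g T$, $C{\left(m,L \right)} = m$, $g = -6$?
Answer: $- \frac{1282}{843863} \approx -0.0015192$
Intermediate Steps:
$I = - \frac{603}{4}$ ($I = \frac{3}{2} + \frac{\left(-609\right) 1^{-1}}{4} = \frac{3}{2} + \frac{\left(-609\right) 1}{4} = \frac{3}{2} + \frac{1}{4} \left(-609\right) = \frac{3}{2} - \frac{609}{4} = - \frac{603}{4} \approx -150.75$)
$t = \frac{67}{4} - \frac{i}{9}$ ($t = - \frac{\sqrt{632 - 633} - \frac{603}{4}}{9} = - \frac{\sqrt{-1} - \frac{603}{4}}{9} = - \frac{i - \frac{603}{4}}{9} = - \frac{- \frac{603}{4} + i}{9} = \frac{67}{4} - \frac{i}{9} \approx 16.75 - 0.11111 i$)
$n{\left(T,K \right)} = - 5 T$ ($n{\left(T,K \right)} = T - 6 T = - 5 T$)
$\frac{n{\left(1282,- t \right)}}{4219315} = \frac{\left(-5\right) 1282}{4219315} = \left(-6410\right) \frac{1}{4219315} = - \frac{1282}{843863}$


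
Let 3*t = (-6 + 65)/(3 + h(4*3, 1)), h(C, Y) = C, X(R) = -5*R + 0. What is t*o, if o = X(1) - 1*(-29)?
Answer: 472/15 ≈ 31.467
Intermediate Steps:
X(R) = -5*R
t = 59/45 (t = ((-6 + 65)/(3 + 4*3))/3 = (59/(3 + 12))/3 = (59/15)/3 = (59*(1/15))/3 = (⅓)*(59/15) = 59/45 ≈ 1.3111)
o = 24 (o = -5*1 - 1*(-29) = -5 + 29 = 24)
t*o = (59/45)*24 = 472/15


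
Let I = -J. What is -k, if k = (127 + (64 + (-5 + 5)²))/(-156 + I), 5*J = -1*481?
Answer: 955/299 ≈ 3.1940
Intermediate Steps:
J = -481/5 (J = (-1*481)/5 = (⅕)*(-481) = -481/5 ≈ -96.200)
I = 481/5 (I = -1*(-481/5) = 481/5 ≈ 96.200)
k = -955/299 (k = (127 + (64 + (-5 + 5)²))/(-156 + 481/5) = (127 + (64 + 0²))/(-299/5) = (127 + (64 + 0))*(-5/299) = (127 + 64)*(-5/299) = 191*(-5/299) = -955/299 ≈ -3.1940)
-k = -1*(-955/299) = 955/299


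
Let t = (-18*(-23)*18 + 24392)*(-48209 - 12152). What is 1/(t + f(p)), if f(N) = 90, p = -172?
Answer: -1/1922135594 ≈ -5.2025e-10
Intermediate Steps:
t = -1922135684 (t = (414*18 + 24392)*(-60361) = (7452 + 24392)*(-60361) = 31844*(-60361) = -1922135684)
1/(t + f(p)) = 1/(-1922135684 + 90) = 1/(-1922135594) = -1/1922135594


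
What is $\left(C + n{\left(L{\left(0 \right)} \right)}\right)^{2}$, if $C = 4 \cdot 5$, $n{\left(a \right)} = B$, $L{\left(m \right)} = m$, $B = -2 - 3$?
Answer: $225$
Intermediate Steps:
$B = -5$
$n{\left(a \right)} = -5$
$C = 20$
$\left(C + n{\left(L{\left(0 \right)} \right)}\right)^{2} = \left(20 - 5\right)^{2} = 15^{2} = 225$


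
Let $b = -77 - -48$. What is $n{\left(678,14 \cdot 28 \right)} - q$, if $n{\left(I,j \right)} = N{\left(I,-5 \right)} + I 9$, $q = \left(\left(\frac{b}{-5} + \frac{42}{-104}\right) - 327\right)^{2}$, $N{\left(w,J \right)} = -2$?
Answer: $- \frac{6579442689}{67600} \approx -97329.0$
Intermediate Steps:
$b = -29$ ($b = -77 + 48 = -29$)
$q = \frac{6991802689}{67600}$ ($q = \left(\left(- \frac{29}{-5} + \frac{42}{-104}\right) - 327\right)^{2} = \left(\left(\left(-29\right) \left(- \frac{1}{5}\right) + 42 \left(- \frac{1}{104}\right)\right) - 327\right)^{2} = \left(\left(\frac{29}{5} - \frac{21}{52}\right) - 327\right)^{2} = \left(\frac{1403}{260} - 327\right)^{2} = \left(- \frac{83617}{260}\right)^{2} = \frac{6991802689}{67600} \approx 1.0343 \cdot 10^{5}$)
$n{\left(I,j \right)} = -2 + 9 I$ ($n{\left(I,j \right)} = -2 + I 9 = -2 + 9 I$)
$n{\left(678,14 \cdot 28 \right)} - q = \left(-2 + 9 \cdot 678\right) - \frac{6991802689}{67600} = \left(-2 + 6102\right) - \frac{6991802689}{67600} = 6100 - \frac{6991802689}{67600} = - \frac{6579442689}{67600}$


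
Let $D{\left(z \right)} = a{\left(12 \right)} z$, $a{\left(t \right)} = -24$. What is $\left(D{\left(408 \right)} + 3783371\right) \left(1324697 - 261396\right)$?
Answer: $4012450324279$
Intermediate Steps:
$D{\left(z \right)} = - 24 z$
$\left(D{\left(408 \right)} + 3783371\right) \left(1324697 - 261396\right) = \left(\left(-24\right) 408 + 3783371\right) \left(1324697 - 261396\right) = \left(-9792 + 3783371\right) \left(1324697 - 261396\right) = 3773579 \cdot 1063301 = 4012450324279$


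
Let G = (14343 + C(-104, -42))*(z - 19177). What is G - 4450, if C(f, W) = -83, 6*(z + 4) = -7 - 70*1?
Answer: -821125540/3 ≈ -2.7371e+8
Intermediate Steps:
z = -101/6 (z = -4 + (-7 - 70*1)/6 = -4 + (-7 - 70)/6 = -4 + (⅙)*(-77) = -4 - 77/6 = -101/6 ≈ -16.833)
G = -821112190/3 (G = (14343 - 83)*(-101/6 - 19177) = 14260*(-115163/6) = -821112190/3 ≈ -2.7370e+8)
G - 4450 = -821112190/3 - 4450 = -821125540/3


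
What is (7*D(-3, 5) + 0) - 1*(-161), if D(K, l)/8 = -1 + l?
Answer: 385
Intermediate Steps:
D(K, l) = -8 + 8*l (D(K, l) = 8*(-1 + l) = -8 + 8*l)
(7*D(-3, 5) + 0) - 1*(-161) = (7*(-8 + 8*5) + 0) - 1*(-161) = (7*(-8 + 40) + 0) + 161 = (7*32 + 0) + 161 = (224 + 0) + 161 = 224 + 161 = 385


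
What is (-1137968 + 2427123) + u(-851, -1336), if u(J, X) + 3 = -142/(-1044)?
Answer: 672937415/522 ≈ 1.2892e+6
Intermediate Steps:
u(J, X) = -1495/522 (u(J, X) = -3 - 142/(-1044) = -3 - 142*(-1/1044) = -3 + 71/522 = -1495/522)
(-1137968 + 2427123) + u(-851, -1336) = (-1137968 + 2427123) - 1495/522 = 1289155 - 1495/522 = 672937415/522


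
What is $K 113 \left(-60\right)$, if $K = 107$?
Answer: $-725460$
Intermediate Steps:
$K 113 \left(-60\right) = 107 \cdot 113 \left(-60\right) = 12091 \left(-60\right) = -725460$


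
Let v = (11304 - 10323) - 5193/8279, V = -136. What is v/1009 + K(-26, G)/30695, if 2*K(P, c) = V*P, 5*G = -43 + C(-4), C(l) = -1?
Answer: 263905159118/256411020145 ≈ 1.0292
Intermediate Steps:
G = -44/5 (G = (-43 - 1)/5 = (⅕)*(-44) = -44/5 ≈ -8.8000)
K(P, c) = -68*P (K(P, c) = (-136*P)/2 = -68*P)
v = 8116506/8279 (v = 981 - 5193*1/8279 = 981 - 5193/8279 = 8116506/8279 ≈ 980.37)
v/1009 + K(-26, G)/30695 = (8116506/8279)/1009 - 68*(-26)/30695 = (8116506/8279)*(1/1009) + 1768*(1/30695) = 8116506/8353511 + 1768/30695 = 263905159118/256411020145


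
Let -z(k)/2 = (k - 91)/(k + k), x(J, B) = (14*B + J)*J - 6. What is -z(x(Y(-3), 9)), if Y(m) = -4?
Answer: 45/38 ≈ 1.1842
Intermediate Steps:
x(J, B) = -6 + J*(J + 14*B) (x(J, B) = (J + 14*B)*J - 6 = J*(J + 14*B) - 6 = -6 + J*(J + 14*B))
z(k) = -(-91 + k)/k (z(k) = -2*(k - 91)/(k + k) = -2*(-91 + k)/(2*k) = -2*(-91 + k)*1/(2*k) = -(-91 + k)/k)
-z(x(Y(-3), 9)) = -(91 - (-6 + (-4)² + 14*9*(-4)))/(-6 + (-4)² + 14*9*(-4)) = -(91 - (-6 + 16 - 504))/(-6 + 16 - 504) = -(91 - 1*(-494))/(-494) = -(-1)*(91 + 494)/494 = -(-1)*585/494 = -1*(-45/38) = 45/38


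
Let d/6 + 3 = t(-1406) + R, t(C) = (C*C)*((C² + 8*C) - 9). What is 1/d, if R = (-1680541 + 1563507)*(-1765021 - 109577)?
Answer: 1/24630114182238 ≈ 4.0601e-14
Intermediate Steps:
R = 219391702332 (R = -117034*(-1874598) = 219391702332)
t(C) = C²*(-9 + C² + 8*C)
d = 24630114182238 (d = -18 + 6*((-1406)²*(-9 + (-1406)² + 8*(-1406)) + 219391702332) = -18 + 6*(1976836*(-9 + 1976836 - 11248) + 219391702332) = -18 + 6*(1976836*1965579 + 219391702332) = -18 + 6*(3885627328044 + 219391702332) = -18 + 6*4105019030376 = -18 + 24630114182256 = 24630114182238)
1/d = 1/24630114182238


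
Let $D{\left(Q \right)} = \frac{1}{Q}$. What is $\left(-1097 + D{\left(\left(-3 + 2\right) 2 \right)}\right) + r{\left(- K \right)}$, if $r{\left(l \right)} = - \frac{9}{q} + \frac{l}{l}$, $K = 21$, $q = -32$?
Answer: $- \frac{35079}{32} \approx -1096.2$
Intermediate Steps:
$r{\left(l \right)} = \frac{41}{32}$ ($r{\left(l \right)} = - \frac{9}{-32} + \frac{l}{l} = \left(-9\right) \left(- \frac{1}{32}\right) + 1 = \frac{9}{32} + 1 = \frac{41}{32}$)
$\left(-1097 + D{\left(\left(-3 + 2\right) 2 \right)}\right) + r{\left(- K \right)} = \left(-1097 + \frac{1}{\left(-3 + 2\right) 2}\right) + \frac{41}{32} = \left(-1097 + \frac{1}{\left(-1\right) 2}\right) + \frac{41}{32} = \left(-1097 + \frac{1}{-2}\right) + \frac{41}{32} = \left(-1097 - \frac{1}{2}\right) + \frac{41}{32} = - \frac{2195}{2} + \frac{41}{32} = - \frac{35079}{32}$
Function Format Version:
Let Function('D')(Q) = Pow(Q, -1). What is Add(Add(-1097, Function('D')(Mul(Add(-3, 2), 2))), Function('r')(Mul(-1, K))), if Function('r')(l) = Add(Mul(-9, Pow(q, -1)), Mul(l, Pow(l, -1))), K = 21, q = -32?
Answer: Rational(-35079, 32) ≈ -1096.2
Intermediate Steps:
Function('r')(l) = Rational(41, 32) (Function('r')(l) = Add(Mul(-9, Pow(-32, -1)), Mul(l, Pow(l, -1))) = Add(Mul(-9, Rational(-1, 32)), 1) = Add(Rational(9, 32), 1) = Rational(41, 32))
Add(Add(-1097, Function('D')(Mul(Add(-3, 2), 2))), Function('r')(Mul(-1, K))) = Add(Add(-1097, Pow(Mul(Add(-3, 2), 2), -1)), Rational(41, 32)) = Add(Add(-1097, Pow(Mul(-1, 2), -1)), Rational(41, 32)) = Add(Add(-1097, Pow(-2, -1)), Rational(41, 32)) = Add(Add(-1097, Rational(-1, 2)), Rational(41, 32)) = Add(Rational(-2195, 2), Rational(41, 32)) = Rational(-35079, 32)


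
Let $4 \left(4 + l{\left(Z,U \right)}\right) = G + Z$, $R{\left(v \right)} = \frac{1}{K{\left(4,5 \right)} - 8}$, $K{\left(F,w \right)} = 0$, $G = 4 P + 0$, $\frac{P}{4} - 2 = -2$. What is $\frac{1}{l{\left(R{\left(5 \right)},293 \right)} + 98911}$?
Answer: $\frac{32}{3165023} \approx 1.0111 \cdot 10^{-5}$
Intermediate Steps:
$P = 0$ ($P = 8 + 4 \left(-2\right) = 8 - 8 = 0$)
$G = 0$ ($G = 4 \cdot 0 + 0 = 0 + 0 = 0$)
$R{\left(v \right)} = - \frac{1}{8}$ ($R{\left(v \right)} = \frac{1}{0 - 8} = \frac{1}{-8} = - \frac{1}{8}$)
$l{\left(Z,U \right)} = -4 + \frac{Z}{4}$ ($l{\left(Z,U \right)} = -4 + \frac{0 + Z}{4} = -4 + \frac{Z}{4}$)
$\frac{1}{l{\left(R{\left(5 \right)},293 \right)} + 98911} = \frac{1}{\left(-4 + \frac{1}{4} \left(- \frac{1}{8}\right)\right) + 98911} = \frac{1}{\left(-4 - \frac{1}{32}\right) + 98911} = \frac{1}{- \frac{129}{32} + 98911} = \frac{1}{\frac{3165023}{32}} = \frac{32}{3165023}$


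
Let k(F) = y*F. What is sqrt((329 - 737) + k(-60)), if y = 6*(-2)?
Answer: 2*sqrt(78) ≈ 17.664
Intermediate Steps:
y = -12
k(F) = -12*F
sqrt((329 - 737) + k(-60)) = sqrt((329 - 737) - 12*(-60)) = sqrt(-408 + 720) = sqrt(312) = 2*sqrt(78)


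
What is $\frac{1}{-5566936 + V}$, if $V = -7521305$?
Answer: $- \frac{1}{13088241} \approx -7.6404 \cdot 10^{-8}$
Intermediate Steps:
$\frac{1}{-5566936 + V} = \frac{1}{-5566936 - 7521305} = \frac{1}{-13088241} = - \frac{1}{13088241}$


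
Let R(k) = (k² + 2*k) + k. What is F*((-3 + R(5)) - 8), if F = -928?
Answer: -26912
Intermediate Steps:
R(k) = k² + 3*k
F*((-3 + R(5)) - 8) = -928*((-3 + 5*(3 + 5)) - 8) = -928*((-3 + 5*8) - 8) = -928*((-3 + 40) - 8) = -928*(37 - 8) = -928*29 = -26912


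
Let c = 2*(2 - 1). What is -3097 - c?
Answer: -3099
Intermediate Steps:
c = 2 (c = 2*1 = 2)
-3097 - c = -3097 - 1*2 = -3097 - 2 = -3099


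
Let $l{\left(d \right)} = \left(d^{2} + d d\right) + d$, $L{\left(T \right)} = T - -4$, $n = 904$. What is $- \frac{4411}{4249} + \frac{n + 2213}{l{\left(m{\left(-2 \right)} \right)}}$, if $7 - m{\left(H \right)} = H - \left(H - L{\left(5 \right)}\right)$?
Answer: $\frac{4405889}{8498} \approx 518.46$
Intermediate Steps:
$L{\left(T \right)} = 4 + T$ ($L{\left(T \right)} = T + 4 = 4 + T$)
$m{\left(H \right)} = -2$ ($m{\left(H \right)} = 7 - \left(H - \left(H - \left(4 + 5\right)\right)\right) = 7 - \left(H - \left(H - 9\right)\right) = 7 - \left(H - \left(-9 + H\right)\right) = 7 - 9 = -2$)
$l{\left(d \right)} = d + 2 d^{2}$ ($l{\left(d \right)} = \left(d^{2} + d^{2}\right) + d = 2 d^{2} + d = d + 2 d^{2}$)
$- \frac{4411}{4249} + \frac{n + 2213}{l{\left(m{\left(-2 \right)} \right)}} = - \frac{4411}{4249} + \frac{904 + 2213}{\left(-2\right) \left(1 + 2 \left(-2\right)\right)} = \left(-4411\right) \frac{1}{4249} + \frac{3117}{\left(-2\right) \left(1 - 4\right)} = - \frac{4411}{4249} + \frac{3117}{\left(-2\right) \left(-3\right)} = - \frac{4411}{4249} + \frac{3117}{6} = - \frac{4411}{4249} + 3117 \cdot \frac{1}{6} = - \frac{4411}{4249} + \frac{1039}{2} = \frac{4405889}{8498}$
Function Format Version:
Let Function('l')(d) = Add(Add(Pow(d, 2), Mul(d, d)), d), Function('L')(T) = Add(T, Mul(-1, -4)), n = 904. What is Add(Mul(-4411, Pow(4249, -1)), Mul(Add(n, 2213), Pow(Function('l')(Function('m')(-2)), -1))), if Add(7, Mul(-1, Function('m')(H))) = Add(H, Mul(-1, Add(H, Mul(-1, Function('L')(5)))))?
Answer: Rational(4405889, 8498) ≈ 518.46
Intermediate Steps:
Function('L')(T) = Add(4, T) (Function('L')(T) = Add(T, 4) = Add(4, T))
Function('m')(H) = -2 (Function('m')(H) = Add(7, Mul(-1, Add(H, Mul(-1, Add(H, Mul(-1, Add(4, 5))))))) = Add(7, Mul(-1, Add(H, Mul(-1, Add(H, Mul(-1, 9)))))) = Add(7, Mul(-1, Add(H, Mul(-1, Add(H, -9))))) = Add(7, Mul(-1, Add(H, Mul(-1, Add(-9, H))))) = Add(7, Mul(-1, Add(H, Add(9, Mul(-1, H))))) = Add(7, Mul(-1, 9)) = Add(7, -9) = -2)
Function('l')(d) = Add(d, Mul(2, Pow(d, 2))) (Function('l')(d) = Add(Add(Pow(d, 2), Pow(d, 2)), d) = Add(Mul(2, Pow(d, 2)), d) = Add(d, Mul(2, Pow(d, 2))))
Add(Mul(-4411, Pow(4249, -1)), Mul(Add(n, 2213), Pow(Function('l')(Function('m')(-2)), -1))) = Add(Mul(-4411, Pow(4249, -1)), Mul(Add(904, 2213), Pow(Mul(-2, Add(1, Mul(2, -2))), -1))) = Add(Mul(-4411, Rational(1, 4249)), Mul(3117, Pow(Mul(-2, Add(1, -4)), -1))) = Add(Rational(-4411, 4249), Mul(3117, Pow(Mul(-2, -3), -1))) = Add(Rational(-4411, 4249), Mul(3117, Pow(6, -1))) = Add(Rational(-4411, 4249), Mul(3117, Rational(1, 6))) = Add(Rational(-4411, 4249), Rational(1039, 2)) = Rational(4405889, 8498)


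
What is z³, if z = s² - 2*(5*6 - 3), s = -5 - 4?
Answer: 19683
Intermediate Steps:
s = -9
z = 27 (z = (-9)² - 2*(5*6 - 3) = 81 - 2*(30 - 3) = 81 - 2*27 = 81 - 54 = 27)
z³ = 27³ = 19683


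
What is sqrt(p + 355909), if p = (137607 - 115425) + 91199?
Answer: sqrt(469290) ≈ 685.05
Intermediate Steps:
p = 113381 (p = 22182 + 91199 = 113381)
sqrt(p + 355909) = sqrt(113381 + 355909) = sqrt(469290)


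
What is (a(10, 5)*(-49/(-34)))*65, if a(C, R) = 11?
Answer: 35035/34 ≈ 1030.4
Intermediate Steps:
(a(10, 5)*(-49/(-34)))*65 = (11*(-49/(-34)))*65 = (11*(-49*(-1/34)))*65 = (11*(49/34))*65 = (539/34)*65 = 35035/34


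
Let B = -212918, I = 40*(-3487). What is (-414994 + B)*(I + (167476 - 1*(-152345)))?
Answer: -113238277992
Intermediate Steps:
I = -139480
(-414994 + B)*(I + (167476 - 1*(-152345))) = (-414994 - 212918)*(-139480 + (167476 - 1*(-152345))) = -627912*(-139480 + (167476 + 152345)) = -627912*(-139480 + 319821) = -627912*180341 = -113238277992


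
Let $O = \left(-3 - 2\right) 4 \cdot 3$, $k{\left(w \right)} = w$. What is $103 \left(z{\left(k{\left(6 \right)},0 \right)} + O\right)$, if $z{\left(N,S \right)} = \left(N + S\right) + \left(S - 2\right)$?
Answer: $-5768$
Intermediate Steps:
$z{\left(N,S \right)} = -2 + N + 2 S$ ($z{\left(N,S \right)} = \left(N + S\right) + \left(S - 2\right) = \left(N + S\right) + \left(-2 + S\right) = -2 + N + 2 S$)
$O = -60$ ($O = \left(-3 - 2\right) 4 \cdot 3 = \left(-5\right) 4 \cdot 3 = \left(-20\right) 3 = -60$)
$103 \left(z{\left(k{\left(6 \right)},0 \right)} + O\right) = 103 \left(\left(-2 + 6 + 2 \cdot 0\right) - 60\right) = 103 \left(\left(-2 + 6 + 0\right) - 60\right) = 103 \left(4 - 60\right) = 103 \left(-56\right) = -5768$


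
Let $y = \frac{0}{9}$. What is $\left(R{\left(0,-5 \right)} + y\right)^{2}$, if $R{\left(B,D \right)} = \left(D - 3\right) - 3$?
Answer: $121$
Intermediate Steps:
$R{\left(B,D \right)} = -6 + D$ ($R{\left(B,D \right)} = \left(-3 + D\right) - 3 = -6 + D$)
$y = 0$ ($y = 0 \cdot \frac{1}{9} = 0$)
$\left(R{\left(0,-5 \right)} + y\right)^{2} = \left(\left(-6 - 5\right) + 0\right)^{2} = \left(-11 + 0\right)^{2} = \left(-11\right)^{2} = 121$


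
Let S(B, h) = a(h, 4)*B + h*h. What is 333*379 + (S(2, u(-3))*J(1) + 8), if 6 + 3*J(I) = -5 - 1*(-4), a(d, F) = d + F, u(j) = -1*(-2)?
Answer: 378533/3 ≈ 1.2618e+5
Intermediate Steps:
u(j) = 2
a(d, F) = F + d
J(I) = -7/3 (J(I) = -2 + (-5 - 1*(-4))/3 = -2 + (-5 + 4)/3 = -2 + (⅓)*(-1) = -2 - ⅓ = -7/3)
S(B, h) = h² + B*(4 + h) (S(B, h) = (4 + h)*B + h*h = B*(4 + h) + h² = h² + B*(4 + h))
333*379 + (S(2, u(-3))*J(1) + 8) = 333*379 + ((2² + 2*(4 + 2))*(-7/3) + 8) = 126207 + ((4 + 2*6)*(-7/3) + 8) = 126207 + ((4 + 12)*(-7/3) + 8) = 126207 + (16*(-7/3) + 8) = 126207 + (-112/3 + 8) = 126207 - 88/3 = 378533/3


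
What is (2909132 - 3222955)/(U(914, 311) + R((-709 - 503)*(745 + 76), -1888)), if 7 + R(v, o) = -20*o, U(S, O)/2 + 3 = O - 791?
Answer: -313823/36787 ≈ -8.5308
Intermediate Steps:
U(S, O) = -1588 + 2*O (U(S, O) = -6 + 2*(O - 791) = -6 + 2*(-791 + O) = -6 + (-1582 + 2*O) = -1588 + 2*O)
R(v, o) = -7 - 20*o
(2909132 - 3222955)/(U(914, 311) + R((-709 - 503)*(745 + 76), -1888)) = (2909132 - 3222955)/((-1588 + 2*311) + (-7 - 20*(-1888))) = -313823/((-1588 + 622) + (-7 + 37760)) = -313823/(-966 + 37753) = -313823/36787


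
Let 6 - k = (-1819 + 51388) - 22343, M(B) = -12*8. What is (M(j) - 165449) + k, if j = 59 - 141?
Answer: -192765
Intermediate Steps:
j = -82
M(B) = -96
k = -27220 (k = 6 - ((-1819 + 51388) - 22343) = 6 - (49569 - 22343) = 6 - 1*27226 = 6 - 27226 = -27220)
(M(j) - 165449) + k = (-96 - 165449) - 27220 = -165545 - 27220 = -192765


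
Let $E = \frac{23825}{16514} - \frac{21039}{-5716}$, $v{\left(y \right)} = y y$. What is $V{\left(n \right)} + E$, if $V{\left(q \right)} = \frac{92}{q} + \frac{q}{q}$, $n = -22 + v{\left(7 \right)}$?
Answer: $\frac{12145337999}{1274319324} \approx 9.5308$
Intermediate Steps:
$v{\left(y \right)} = y^{2}$
$n = 27$ ($n = -22 + 7^{2} = -22 + 49 = 27$)
$E = \frac{241810873}{47197012}$ ($E = 23825 \cdot \frac{1}{16514} - - \frac{21039}{5716} = \frac{23825}{16514} + \frac{21039}{5716} = \frac{241810873}{47197012} \approx 5.1234$)
$V{\left(q \right)} = 1 + \frac{92}{q}$ ($V{\left(q \right)} = \frac{92}{q} + 1 = 1 + \frac{92}{q}$)
$V{\left(n \right)} + E = \frac{92 + 27}{27} + \frac{241810873}{47197012} = \frac{1}{27} \cdot 119 + \frac{241810873}{47197012} = \frac{119}{27} + \frac{241810873}{47197012} = \frac{12145337999}{1274319324}$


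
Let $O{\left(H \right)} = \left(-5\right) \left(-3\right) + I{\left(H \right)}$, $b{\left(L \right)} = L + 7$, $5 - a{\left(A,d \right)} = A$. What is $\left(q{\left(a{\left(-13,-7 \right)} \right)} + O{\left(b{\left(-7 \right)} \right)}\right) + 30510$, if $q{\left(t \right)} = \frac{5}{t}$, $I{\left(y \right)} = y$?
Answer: $\frac{549455}{18} \approx 30525.0$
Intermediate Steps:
$a{\left(A,d \right)} = 5 - A$
$b{\left(L \right)} = 7 + L$
$O{\left(H \right)} = 15 + H$ ($O{\left(H \right)} = \left(-5\right) \left(-3\right) + H = 15 + H$)
$\left(q{\left(a{\left(-13,-7 \right)} \right)} + O{\left(b{\left(-7 \right)} \right)}\right) + 30510 = \left(\frac{5}{5 - -13} + \left(15 + \left(7 - 7\right)\right)\right) + 30510 = \left(\frac{5}{5 + 13} + \left(15 + 0\right)\right) + 30510 = \left(\frac{5}{18} + 15\right) + 30510 = \frac{275}{18} + 30510 = \frac{549455}{18}$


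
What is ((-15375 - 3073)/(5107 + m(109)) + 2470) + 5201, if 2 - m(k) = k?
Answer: 4792069/625 ≈ 7667.3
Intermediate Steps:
m(k) = 2 - k
((-15375 - 3073)/(5107 + m(109)) + 2470) + 5201 = ((-15375 - 3073)/(5107 + (2 - 1*109)) + 2470) + 5201 = (-18448/(5107 + (2 - 109)) + 2470) + 5201 = (-18448/(5107 - 107) + 2470) + 5201 = (-18448/5000 + 2470) + 5201 = (-18448*1/5000 + 2470) + 5201 = (-2306/625 + 2470) + 5201 = 1541444/625 + 5201 = 4792069/625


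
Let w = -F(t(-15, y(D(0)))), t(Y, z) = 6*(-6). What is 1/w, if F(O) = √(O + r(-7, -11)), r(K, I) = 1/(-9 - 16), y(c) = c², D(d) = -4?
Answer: 5*I*√901/901 ≈ 0.16657*I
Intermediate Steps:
r(K, I) = -1/25 (r(K, I) = 1/(-25) = -1/25)
t(Y, z) = -36
F(O) = √(-1/25 + O) (F(O) = √(O - 1/25) = √(-1/25 + O))
w = -I*√901/5 (w = -√(-1 + 25*(-36))/5 = -√(-1 - 900)/5 = -√(-901)/5 = -I*√901/5 ≈ -6.0033*I)
1/w = 1/(-I*√901/5) = 5*I*√901/901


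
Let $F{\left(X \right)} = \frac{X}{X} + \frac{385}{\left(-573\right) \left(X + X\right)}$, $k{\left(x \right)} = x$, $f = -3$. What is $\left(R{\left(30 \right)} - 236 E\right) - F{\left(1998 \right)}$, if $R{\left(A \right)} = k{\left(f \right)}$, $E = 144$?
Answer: $- \frac{77822595119}{2289708} \approx -33988.0$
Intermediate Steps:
$R{\left(A \right)} = -3$
$F{\left(X \right)} = 1 - \frac{385}{1146 X}$ ($F{\left(X \right)} = 1 + \frac{385}{\left(-573\right) 2 X} = 1 + \frac{385}{\left(-1146\right) X} = 1 + 385 \left(- \frac{1}{1146 X}\right) = 1 - \frac{385}{1146 X}$)
$\left(R{\left(30 \right)} - 236 E\right) - F{\left(1998 \right)} = \left(-3 - 33984\right) - \frac{- \frac{385}{1146} + 1998}{1998} = \left(-3 - 33984\right) - \frac{1}{1998} \cdot \frac{2289323}{1146} = -33987 - \frac{2289323}{2289708} = - \frac{77822595119}{2289708}$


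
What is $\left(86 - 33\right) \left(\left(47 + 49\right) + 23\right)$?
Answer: $6307$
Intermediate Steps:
$\left(86 - 33\right) \left(\left(47 + 49\right) + 23\right) = 53 \left(96 + 23\right) = 53 \cdot 119 = 6307$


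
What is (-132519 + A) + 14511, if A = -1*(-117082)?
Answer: -926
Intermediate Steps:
A = 117082
(-132519 + A) + 14511 = (-132519 + 117082) + 14511 = -15437 + 14511 = -926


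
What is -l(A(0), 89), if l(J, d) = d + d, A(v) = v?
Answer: -178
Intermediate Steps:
l(J, d) = 2*d
-l(A(0), 89) = -2*89 = -1*178 = -178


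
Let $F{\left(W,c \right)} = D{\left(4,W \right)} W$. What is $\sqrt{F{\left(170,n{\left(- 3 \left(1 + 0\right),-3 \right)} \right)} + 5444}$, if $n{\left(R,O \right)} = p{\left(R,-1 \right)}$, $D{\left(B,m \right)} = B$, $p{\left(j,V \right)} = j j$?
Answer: $2 \sqrt{1531} \approx 78.256$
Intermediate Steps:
$p{\left(j,V \right)} = j^{2}$
$n{\left(R,O \right)} = R^{2}$
$F{\left(W,c \right)} = 4 W$
$\sqrt{F{\left(170,n{\left(- 3 \left(1 + 0\right),-3 \right)} \right)} + 5444} = \sqrt{4 \cdot 170 + 5444} = \sqrt{680 + 5444} = \sqrt{6124} = 2 \sqrt{1531}$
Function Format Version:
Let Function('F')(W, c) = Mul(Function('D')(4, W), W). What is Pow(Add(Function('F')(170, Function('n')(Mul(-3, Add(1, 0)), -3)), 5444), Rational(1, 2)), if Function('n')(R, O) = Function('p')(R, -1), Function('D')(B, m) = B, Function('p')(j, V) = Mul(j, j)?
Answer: Mul(2, Pow(1531, Rational(1, 2))) ≈ 78.256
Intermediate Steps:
Function('p')(j, V) = Pow(j, 2)
Function('n')(R, O) = Pow(R, 2)
Function('F')(W, c) = Mul(4, W)
Pow(Add(Function('F')(170, Function('n')(Mul(-3, Add(1, 0)), -3)), 5444), Rational(1, 2)) = Pow(Add(Mul(4, 170), 5444), Rational(1, 2)) = Pow(Add(680, 5444), Rational(1, 2)) = Pow(6124, Rational(1, 2)) = Mul(2, Pow(1531, Rational(1, 2)))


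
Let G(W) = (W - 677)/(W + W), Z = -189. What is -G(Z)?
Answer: -433/189 ≈ -2.2910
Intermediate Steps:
G(W) = (-677 + W)/(2*W) (G(W) = (-677 + W)/((2*W)) = (-677 + W)*(1/(2*W)) = (-677 + W)/(2*W))
-G(Z) = -(-677 - 189)/(2*(-189)) = -(-1)*(-866)/(2*189) = -1*433/189 = -433/189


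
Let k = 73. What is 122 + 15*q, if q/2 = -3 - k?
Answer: -2158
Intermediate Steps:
q = -152 (q = 2*(-3 - 1*73) = 2*(-3 - 73) = 2*(-76) = -152)
122 + 15*q = 122 + 15*(-152) = 122 - 2280 = -2158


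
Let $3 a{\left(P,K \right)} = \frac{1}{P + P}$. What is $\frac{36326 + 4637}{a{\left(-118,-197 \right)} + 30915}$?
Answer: $\frac{29001804}{21887819} \approx 1.325$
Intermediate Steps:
$a{\left(P,K \right)} = \frac{1}{6 P}$ ($a{\left(P,K \right)} = \frac{1}{3 \left(P + P\right)} = \frac{1}{3 \cdot 2 P} = \frac{\frac{1}{2} \frac{1}{P}}{3} = \frac{1}{6 P}$)
$\frac{36326 + 4637}{a{\left(-118,-197 \right)} + 30915} = \frac{36326 + 4637}{\frac{1}{6 \left(-118\right)} + 30915} = \frac{40963}{\frac{1}{6} \left(- \frac{1}{118}\right) + 30915} = \frac{40963}{- \frac{1}{708} + 30915} = \frac{40963}{\frac{21887819}{708}} = 40963 \cdot \frac{708}{21887819} = \frac{29001804}{21887819}$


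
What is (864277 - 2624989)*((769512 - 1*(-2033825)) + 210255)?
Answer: -5306067597504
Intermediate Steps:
(864277 - 2624989)*((769512 - 1*(-2033825)) + 210255) = -1760712*((769512 + 2033825) + 210255) = -1760712*(2803337 + 210255) = -1760712*3013592 = -5306067597504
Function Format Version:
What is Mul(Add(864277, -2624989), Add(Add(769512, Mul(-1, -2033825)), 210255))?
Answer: -5306067597504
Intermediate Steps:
Mul(Add(864277, -2624989), Add(Add(769512, Mul(-1, -2033825)), 210255)) = Mul(-1760712, Add(Add(769512, 2033825), 210255)) = Mul(-1760712, Add(2803337, 210255)) = Mul(-1760712, 3013592) = -5306067597504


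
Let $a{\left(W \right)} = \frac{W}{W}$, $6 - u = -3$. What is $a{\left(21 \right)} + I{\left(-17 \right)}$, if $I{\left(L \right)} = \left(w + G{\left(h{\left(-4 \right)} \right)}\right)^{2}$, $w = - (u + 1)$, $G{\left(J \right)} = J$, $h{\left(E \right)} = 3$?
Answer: $50$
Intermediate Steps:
$u = 9$ ($u = 6 - -3 = 6 + 3 = 9$)
$w = -10$ ($w = - (9 + 1) = \left(-1\right) 10 = -10$)
$a{\left(W \right)} = 1$
$I{\left(L \right)} = 49$ ($I{\left(L \right)} = \left(-10 + 3\right)^{2} = \left(-7\right)^{2} = 49$)
$a{\left(21 \right)} + I{\left(-17 \right)} = 1 + 49 = 50$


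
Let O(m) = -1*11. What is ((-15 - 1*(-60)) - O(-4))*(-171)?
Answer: -9576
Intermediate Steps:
O(m) = -11
((-15 - 1*(-60)) - O(-4))*(-171) = ((-15 - 1*(-60)) - 1*(-11))*(-171) = ((-15 + 60) + 11)*(-171) = (45 + 11)*(-171) = 56*(-171) = -9576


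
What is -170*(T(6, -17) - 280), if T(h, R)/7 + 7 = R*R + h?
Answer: -295120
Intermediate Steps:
T(h, R) = -49 + 7*h + 7*R**2 (T(h, R) = -49 + 7*(R*R + h) = -49 + 7*(R**2 + h) = -49 + 7*(h + R**2) = -49 + (7*h + 7*R**2) = -49 + 7*h + 7*R**2)
-170*(T(6, -17) - 280) = -170*((-49 + 7*6 + 7*(-17)**2) - 280) = -170*((-49 + 42 + 7*289) - 280) = -170*((-49 + 42 + 2023) - 280) = -170*(2016 - 280) = -170*1736 = -295120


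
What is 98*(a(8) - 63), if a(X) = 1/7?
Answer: -6160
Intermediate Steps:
a(X) = 1/7
98*(a(8) - 63) = 98*(1/7 - 63) = 98*(-440/7) = -6160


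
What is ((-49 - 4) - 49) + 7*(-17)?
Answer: -221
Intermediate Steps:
((-49 - 4) - 49) + 7*(-17) = (-53 - 49) - 119 = -102 - 119 = -221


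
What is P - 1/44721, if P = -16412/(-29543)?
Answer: 733931509/1321192503 ≈ 0.55551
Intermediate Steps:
P = 16412/29543 (P = -16412*(-1/29543) = 16412/29543 ≈ 0.55553)
P - 1/44721 = 16412/29543 - 1/44721 = 733931509/1321192503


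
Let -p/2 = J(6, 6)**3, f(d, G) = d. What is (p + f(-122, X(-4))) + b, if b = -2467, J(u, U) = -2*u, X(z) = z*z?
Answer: 867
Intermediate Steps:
X(z) = z**2
p = 3456 (p = -2*(-2*6)**3 = -2*(-12)**3 = -2*(-1728) = 3456)
(p + f(-122, X(-4))) + b = (3456 - 122) - 2467 = 3334 - 2467 = 867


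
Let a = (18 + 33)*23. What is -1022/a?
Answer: -1022/1173 ≈ -0.87127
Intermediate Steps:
a = 1173 (a = 51*23 = 1173)
-1022/a = -1022/1173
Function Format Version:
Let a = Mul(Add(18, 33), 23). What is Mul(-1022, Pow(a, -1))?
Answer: Rational(-1022, 1173) ≈ -0.87127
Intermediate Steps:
a = 1173 (a = Mul(51, 23) = 1173)
Mul(-1022, Pow(a, -1)) = Mul(-1022, Pow(1173, -1)) = Mul(-1022, Rational(1, 1173)) = Rational(-1022, 1173)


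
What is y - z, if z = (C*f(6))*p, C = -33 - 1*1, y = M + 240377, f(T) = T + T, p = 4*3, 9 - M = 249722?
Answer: -4440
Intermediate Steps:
M = -249713 (M = 9 - 1*249722 = 9 - 249722 = -249713)
p = 12
f(T) = 2*T
y = -9336 (y = -249713 + 240377 = -9336)
C = -34 (C = -33 - 1 = -34)
z = -4896 (z = -68*6*12 = -34*12*12 = -408*12 = -4896)
y - z = -9336 - 1*(-4896) = -9336 + 4896 = -4440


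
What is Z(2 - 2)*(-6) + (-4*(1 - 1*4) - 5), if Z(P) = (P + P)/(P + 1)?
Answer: 7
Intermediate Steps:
Z(P) = 2*P/(1 + P) (Z(P) = (2*P)/(1 + P) = 2*P/(1 + P))
Z(2 - 2)*(-6) + (-4*(1 - 1*4) - 5) = (2*(2 - 2)/(1 + (2 - 2)))*(-6) + (-4*(1 - 1*4) - 5) = (2*0/(1 + 0))*(-6) + (-4*(1 - 4) - 5) = (2*0/1)*(-6) + (-4*(-3) - 5) = (2*0*1)*(-6) + (12 - 5) = 0*(-6) + 7 = 0 + 7 = 7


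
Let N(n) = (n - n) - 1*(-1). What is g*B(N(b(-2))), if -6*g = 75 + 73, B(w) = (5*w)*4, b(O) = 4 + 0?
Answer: -1480/3 ≈ -493.33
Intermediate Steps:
b(O) = 4
N(n) = 1 (N(n) = 0 + 1 = 1)
B(w) = 20*w
g = -74/3 (g = -(75 + 73)/6 = -⅙*148 = -74/3 ≈ -24.667)
g*B(N(b(-2))) = -1480/3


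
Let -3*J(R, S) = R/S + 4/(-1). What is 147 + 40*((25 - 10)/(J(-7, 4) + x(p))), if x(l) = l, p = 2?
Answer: 14109/47 ≈ 300.19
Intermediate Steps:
J(R, S) = 4/3 - R/(3*S) (J(R, S) = -(R/S + 4/(-1))/3 = -(R/S + 4*(-1))/3 = -(R/S - 4)/3 = -(-4 + R/S)/3 = 4/3 - R/(3*S))
147 + 40*((25 - 10)/(J(-7, 4) + x(p))) = 147 + 40*((25 - 10)/((⅓)*(-1*(-7) + 4*4)/4 + 2)) = 147 + 40*(15/((⅓)*(¼)*(7 + 16) + 2)) = 147 + 40*(15/((⅓)*(¼)*23 + 2)) = 147 + 40*(15/(23/12 + 2)) = 147 + 40*(15/(47/12)) = 147 + 40*(15*(12/47)) = 147 + 40*(180/47) = 147 + 7200/47 = 14109/47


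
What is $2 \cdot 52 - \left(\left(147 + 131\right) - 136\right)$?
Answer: $-38$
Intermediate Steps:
$2 \cdot 52 - \left(\left(147 + 131\right) - 136\right) = 104 - \left(278 - 136\right) = 104 - 142 = -38$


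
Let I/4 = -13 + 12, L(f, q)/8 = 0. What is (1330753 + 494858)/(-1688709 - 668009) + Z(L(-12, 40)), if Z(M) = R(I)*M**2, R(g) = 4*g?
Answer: -1825611/2356718 ≈ -0.77464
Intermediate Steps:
L(f, q) = 0 (L(f, q) = 8*0 = 0)
I = -4 (I = 4*(-13 + 12) = 4*(-1) = -4)
Z(M) = -16*M**2 (Z(M) = (4*(-4))*M**2 = -16*M**2)
(1330753 + 494858)/(-1688709 - 668009) + Z(L(-12, 40)) = (1330753 + 494858)/(-1688709 - 668009) - 16*0**2 = 1825611/(-2356718) - 16*0 = 1825611*(-1/2356718) + 0 = -1825611/2356718 + 0 = -1825611/2356718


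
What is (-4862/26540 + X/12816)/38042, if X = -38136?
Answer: -2798023/33696557445 ≈ -8.3036e-5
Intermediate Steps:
(-4862/26540 + X/12816)/38042 = (-4862/26540 - 38136/12816)/38042 = (-4862*1/26540 - 38136*1/12816)*(1/38042) = (-2431/13270 - 1589/534)*(1/38042) = -5596046/1771545*1/38042 = -2798023/33696557445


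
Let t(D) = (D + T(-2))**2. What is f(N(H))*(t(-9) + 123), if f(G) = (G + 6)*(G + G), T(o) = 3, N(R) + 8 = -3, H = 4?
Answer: 17490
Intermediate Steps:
N(R) = -11 (N(R) = -8 - 3 = -11)
t(D) = (3 + D)**2 (t(D) = (D + 3)**2 = (3 + D)**2)
f(G) = 2*G*(6 + G) (f(G) = (6 + G)*(2*G) = 2*G*(6 + G))
f(N(H))*(t(-9) + 123) = (2*(-11)*(6 - 11))*((3 - 9)**2 + 123) = (2*(-11)*(-5))*((-6)**2 + 123) = 110*(36 + 123) = 110*159 = 17490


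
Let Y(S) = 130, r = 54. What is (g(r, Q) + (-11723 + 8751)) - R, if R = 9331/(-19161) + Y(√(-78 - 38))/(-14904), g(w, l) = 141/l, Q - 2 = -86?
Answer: -165096616915/55528578 ≈ -2973.2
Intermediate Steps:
Q = -84 (Q = 2 - 86 = -84)
R = -7864453/15865308 (R = 9331/(-19161) + 130/(-14904) = 9331*(-1/19161) + 130*(-1/14904) = -9331/19161 - 65/7452 = -7864453/15865308 ≈ -0.49570)
(g(r, Q) + (-11723 + 8751)) - R = (141/(-84) + (-11723 + 8751)) - 1*(-7864453/15865308) = (141*(-1/84) - 2972) + 7864453/15865308 = (-47/28 - 2972) + 7864453/15865308 = -83263/28 + 7864453/15865308 = -165096616915/55528578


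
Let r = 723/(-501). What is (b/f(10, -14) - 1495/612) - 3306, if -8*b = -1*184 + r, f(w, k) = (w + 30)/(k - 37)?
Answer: -27292538227/8176320 ≈ -3338.0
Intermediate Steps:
r = -241/167 (r = 723*(-1/501) = -241/167 ≈ -1.4431)
f(w, k) = (30 + w)/(-37 + k)
b = 30969/1336 (b = -(-1*184 - 241/167)/8 = -(-184 - 241/167)/8 = -⅛*(-30969/167) = 30969/1336 ≈ 23.180)
(b/f(10, -14) - 1495/612) - 3306 = (30969/(1336*(((30 + 10)/(-37 - 14)))) - 1495/612) - 3306 = (30969/(1336*((40/(-51)))) - 1495*1/612) - 3306 = (30969/(1336*((-1/51*40))) - 1495/612) - 3306 = (30969/(1336*(-40/51)) - 1495/612) - 3306 = ((30969/1336)*(-51/40) - 1495/612) - 3306 = (-1579419/53440 - 1495/612) - 3306 = -261624307/8176320 - 3306 = -27292538227/8176320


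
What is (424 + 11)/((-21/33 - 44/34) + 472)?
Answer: 27115/29301 ≈ 0.92540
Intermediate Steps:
(424 + 11)/((-21/33 - 44/34) + 472) = 435/((-21*1/33 - 44*1/34) + 472) = 435/((-7/11 - 22/17) + 472) = 435/(-361/187 + 472) = 435/(87903/187) = 435*(187/87903) = 27115/29301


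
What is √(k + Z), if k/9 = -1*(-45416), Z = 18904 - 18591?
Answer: √409057 ≈ 639.58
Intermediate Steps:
Z = 313
k = 408744 (k = 9*(-1*(-45416)) = 9*45416 = 408744)
√(k + Z) = √(408744 + 313) = √409057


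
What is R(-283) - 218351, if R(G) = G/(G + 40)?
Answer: -53059010/243 ≈ -2.1835e+5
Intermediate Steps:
R(G) = G/(40 + G)
R(-283) - 218351 = -283/(40 - 283) - 218351 = -283/(-243) - 218351 = -283*(-1/243) - 218351 = 283/243 - 218351 = -53059010/243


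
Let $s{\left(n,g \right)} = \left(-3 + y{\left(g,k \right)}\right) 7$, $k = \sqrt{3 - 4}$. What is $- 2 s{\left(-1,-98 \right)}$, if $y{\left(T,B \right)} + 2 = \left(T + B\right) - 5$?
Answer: $1512 - 14 i \approx 1512.0 - 14.0 i$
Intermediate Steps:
$k = i$ ($k = \sqrt{-1} = i \approx 1.0 i$)
$y{\left(T,B \right)} = -7 + B + T$ ($y{\left(T,B \right)} = -2 - \left(5 - B - T\right) = -2 + \left(-5 + B + T\right) = -7 + B + T$)
$s{\left(n,g \right)} = -70 + 7 i + 7 g$ ($s{\left(n,g \right)} = \left(-3 + \left(-7 + i + g\right)\right) 7 = \left(-10 + i + g\right) 7 = -70 + 7 i + 7 g$)
$- 2 s{\left(-1,-98 \right)} = - 2 \left(-70 + 7 i + 7 \left(-98\right)\right) = - 2 \left(-70 + 7 i - 686\right) = - 2 \left(-756 + 7 i\right) = 1512 - 14 i$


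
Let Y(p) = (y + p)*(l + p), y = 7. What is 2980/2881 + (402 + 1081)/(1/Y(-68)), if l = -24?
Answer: 23977402056/2881 ≈ 8.3226e+6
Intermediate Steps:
Y(p) = (-24 + p)*(7 + p) (Y(p) = (7 + p)*(-24 + p) = (-24 + p)*(7 + p))
2980/2881 + (402 + 1081)/(1/Y(-68)) = 2980/2881 + (402 + 1081)/(1/(-168 + (-68)² - 17*(-68))) = 2980*(1/2881) + 1483/(1/(-168 + 4624 + 1156)) = 2980/2881 + 1483/(1/5612) = 2980/2881 + 1483*5612 = 2980/2881 + 8322596 = 23977402056/2881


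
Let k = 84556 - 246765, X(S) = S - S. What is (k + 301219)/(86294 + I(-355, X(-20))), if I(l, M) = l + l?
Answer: 69505/42792 ≈ 1.6243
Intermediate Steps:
X(S) = 0
I(l, M) = 2*l
k = -162209
(k + 301219)/(86294 + I(-355, X(-20))) = (-162209 + 301219)/(86294 + 2*(-355)) = 139010/(86294 - 710) = 139010/85584 = 139010*(1/85584) = 69505/42792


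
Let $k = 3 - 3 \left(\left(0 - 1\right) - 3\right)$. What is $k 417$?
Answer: $6255$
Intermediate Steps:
$k = 15$ ($k = 3 - 3 \left(-1 - 3\right) = 3 - -12 = 3 + 12 = 15$)
$k 417 = 15 \cdot 417 = 6255$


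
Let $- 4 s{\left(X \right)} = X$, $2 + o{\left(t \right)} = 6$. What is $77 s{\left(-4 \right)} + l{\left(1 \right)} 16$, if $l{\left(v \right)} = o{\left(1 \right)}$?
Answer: $141$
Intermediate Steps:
$o{\left(t \right)} = 4$ ($o{\left(t \right)} = -2 + 6 = 4$)
$s{\left(X \right)} = - \frac{X}{4}$
$l{\left(v \right)} = 4$
$77 s{\left(-4 \right)} + l{\left(1 \right)} 16 = 77 \left(\left(- \frac{1}{4}\right) \left(-4\right)\right) + 4 \cdot 16 = 77 \cdot 1 + 64 = 77 + 64 = 141$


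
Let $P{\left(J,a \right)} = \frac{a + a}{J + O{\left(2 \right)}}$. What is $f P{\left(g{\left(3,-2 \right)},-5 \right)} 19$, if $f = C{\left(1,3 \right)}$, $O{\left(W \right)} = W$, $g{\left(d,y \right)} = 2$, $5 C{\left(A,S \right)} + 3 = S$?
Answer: $0$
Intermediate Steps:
$C{\left(A,S \right)} = - \frac{3}{5} + \frac{S}{5}$
$P{\left(J,a \right)} = \frac{2 a}{2 + J}$ ($P{\left(J,a \right)} = \frac{a + a}{J + 2} = \frac{2 a}{2 + J}$)
$f = 0$ ($f = - \frac{3}{5} + \frac{1}{5} \cdot 3 = - \frac{3}{5} + \frac{3}{5} = 0$)
$f P{\left(g{\left(3,-2 \right)},-5 \right)} 19 = 0 \cdot 2 \left(-5\right) \frac{1}{2 + 2} \cdot 19 = 0 \cdot 2 \left(-5\right) \frac{1}{4} \cdot 19 = 0 \left(- \frac{5}{2}\right) 19 = 0 \cdot 19 = 0$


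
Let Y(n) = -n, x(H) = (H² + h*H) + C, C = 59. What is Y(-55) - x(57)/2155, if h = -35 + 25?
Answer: 115787/2155 ≈ 53.729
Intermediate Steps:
h = -10
x(H) = 59 + H² - 10*H (x(H) = (H² - 10*H) + 59 = 59 + H² - 10*H)
Y(-55) - x(57)/2155 = -1*(-55) - (59 + 57² - 10*57)/2155 = 55 - (59 + 3249 - 570)/2155 = 55 - 2738/2155 = 115787/2155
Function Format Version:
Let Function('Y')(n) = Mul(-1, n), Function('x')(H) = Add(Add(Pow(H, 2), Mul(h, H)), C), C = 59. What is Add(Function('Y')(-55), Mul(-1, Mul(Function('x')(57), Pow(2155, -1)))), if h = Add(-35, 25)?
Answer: Rational(115787, 2155) ≈ 53.729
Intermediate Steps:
h = -10
Function('x')(H) = Add(59, Pow(H, 2), Mul(-10, H)) (Function('x')(H) = Add(Add(Pow(H, 2), Mul(-10, H)), 59) = Add(59, Pow(H, 2), Mul(-10, H)))
Add(Function('Y')(-55), Mul(-1, Mul(Function('x')(57), Pow(2155, -1)))) = Add(Mul(-1, -55), Mul(-1, Mul(Add(59, Pow(57, 2), Mul(-10, 57)), Pow(2155, -1)))) = Add(55, Mul(-1, Mul(Add(59, 3249, -570), Rational(1, 2155)))) = Add(55, Mul(-1, Mul(2738, Rational(1, 2155)))) = Add(55, Mul(-1, Rational(2738, 2155))) = Add(55, Rational(-2738, 2155)) = Rational(115787, 2155)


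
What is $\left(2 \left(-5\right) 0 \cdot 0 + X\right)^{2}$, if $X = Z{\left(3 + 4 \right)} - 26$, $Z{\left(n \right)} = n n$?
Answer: $529$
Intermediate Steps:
$Z{\left(n \right)} = n^{2}$
$X = 23$ ($X = \left(3 + 4\right)^{2} - 26 = 7^{2} - 26 = 49 - 26 = 23$)
$\left(2 \left(-5\right) 0 \cdot 0 + X\right)^{2} = \left(2 \left(-5\right) 0 \cdot 0 + 23\right)^{2} = \left(\left(-10\right) 0 \cdot 0 + 23\right)^{2} = \left(0 \cdot 0 + 23\right)^{2} = \left(0 + 23\right)^{2} = 23^{2} = 529$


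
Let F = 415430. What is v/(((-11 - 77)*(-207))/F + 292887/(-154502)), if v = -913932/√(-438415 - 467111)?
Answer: -1629458650887820*I*√100614/996578634626541 ≈ -518.63*I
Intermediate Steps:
v = 50774*I*√100614/16769 (v = -913932*(-I*√100614/301842) = -(-50774)*I*√100614/16769 = 50774*I*√100614/16769 ≈ 960.42*I)
v/(((-11 - 77)*(-207))/F + 292887/(-154502)) = (50774*I*√100614/16769)/(((-11 - 77)*(-207))/415430 + 292887/(-154502)) = (50774*I*√100614/16769)/(-88*(-207)*(1/415430) + 292887*(-1/154502)) = (50774*I*√100614/16769)/(18216*(1/415430) - 292887/154502) = (50774*I*√100614/16769)/(9108/207715 - 292887/154502) = (50774*I*√100614/16769)/(-59429818989/32092382930) = (50774*I*√100614/16769)*(-32092382930/59429818989) = -1629458650887820*I*√100614/996578634626541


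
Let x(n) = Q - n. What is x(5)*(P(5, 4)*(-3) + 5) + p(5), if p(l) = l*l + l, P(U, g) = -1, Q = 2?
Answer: 6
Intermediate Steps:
x(n) = 2 - n
p(l) = l + l**2 (p(l) = l**2 + l = l + l**2)
x(5)*(P(5, 4)*(-3) + 5) + p(5) = (2 - 1*5)*(-1*(-3) + 5) + 5*(1 + 5) = (2 - 5)*(3 + 5) + 5*6 = -3*8 + 30 = -24 + 30 = 6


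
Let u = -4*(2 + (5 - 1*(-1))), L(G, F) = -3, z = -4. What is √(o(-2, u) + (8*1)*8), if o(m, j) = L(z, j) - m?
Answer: 3*√7 ≈ 7.9373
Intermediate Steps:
u = -32 (u = -4*(2 + (5 + 1)) = -4*(2 + 6) = -4*8 = -32)
o(m, j) = -3 - m
√(o(-2, u) + (8*1)*8) = √((-3 - 1*(-2)) + (8*1)*8) = √((-3 + 2) + 8*8) = √(-1 + 64) = √63 = 3*√7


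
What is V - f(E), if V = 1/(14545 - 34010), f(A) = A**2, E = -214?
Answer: -891419141/19465 ≈ -45796.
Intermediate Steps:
V = -1/19465 (V = 1/(-19465) = -1/19465 ≈ -5.1374e-5)
V - f(E) = -1/19465 - 1*(-214)**2 = -1/19465 - 1*45796 = -1/19465 - 45796 = -891419141/19465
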